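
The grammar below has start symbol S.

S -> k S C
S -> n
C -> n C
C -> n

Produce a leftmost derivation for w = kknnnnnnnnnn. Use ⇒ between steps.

S ⇒ kSC   [S -> k S C]
kSC ⇒ kkSCC   [S -> k S C]
kkSCC ⇒ kknCC   [S -> n]
kknCC ⇒ kknnCC   [C -> n C]
kknnCC ⇒ kknnnCC   [C -> n C]
kknnnCC ⇒ kknnnnCC   [C -> n C]
kknnnnCC ⇒ kknnnnnCC   [C -> n C]
kknnnnnCC ⇒ kknnnnnnCC   [C -> n C]
kknnnnnnCC ⇒ kknnnnnnnCC   [C -> n C]
kknnnnnnnCC ⇒ kknnnnnnnnCC   [C -> n C]
kknnnnnnnnCC ⇒ kknnnnnnnnnC   [C -> n]
kknnnnnnnnnC ⇒ kknnnnnnnnnn   [C -> n]

S ⇒ kSC ⇒ kkSCC ⇒ kknCC ⇒ kknnCC ⇒ kknnnCC ⇒ kknnnnCC ⇒ kknnnnnCC ⇒ kknnnnnnCC ⇒ kknnnnnnnCC ⇒ kknnnnnnnnCC ⇒ kknnnnnnnnnC ⇒ kknnnnnnnnnn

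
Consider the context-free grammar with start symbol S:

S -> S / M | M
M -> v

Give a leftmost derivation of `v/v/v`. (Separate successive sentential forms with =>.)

S => S/M   [S -> S / M]
S/M => S/M/M   [S -> S / M]
S/M/M => M/M/M   [S -> M]
M/M/M => v/M/M   [M -> v]
v/M/M => v/v/M   [M -> v]
v/v/M => v/v/v   [M -> v]

S=>S/M=>S/M/M=>M/M/M=>v/M/M=>v/v/M=>v/v/v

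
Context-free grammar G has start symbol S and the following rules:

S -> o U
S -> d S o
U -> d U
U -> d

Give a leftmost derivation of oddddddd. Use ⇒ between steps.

S ⇒ oU   [S -> o U]
oU ⇒ odU   [U -> d U]
odU ⇒ oddU   [U -> d U]
oddU ⇒ odddU   [U -> d U]
odddU ⇒ oddddU   [U -> d U]
oddddU ⇒ odddddU   [U -> d U]
odddddU ⇒ oddddddU   [U -> d U]
oddddddU ⇒ oddddddd   [U -> d]

S⇒oU⇒odU⇒oddU⇒odddU⇒oddddU⇒odddddU⇒oddddddU⇒oddddddd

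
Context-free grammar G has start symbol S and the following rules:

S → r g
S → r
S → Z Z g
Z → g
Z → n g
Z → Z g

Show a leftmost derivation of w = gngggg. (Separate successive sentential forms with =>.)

S => ZZg => gZg => gZgg => gZggg => gngggg

S => ZZg   [S → Z Z g]
ZZg => gZg   [Z → g]
gZg => gZgg   [Z → Z g]
gZgg => gZggg   [Z → Z g]
gZggg => gngggg   [Z → n g]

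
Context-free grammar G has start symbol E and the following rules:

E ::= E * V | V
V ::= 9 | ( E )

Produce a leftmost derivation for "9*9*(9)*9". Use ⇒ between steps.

E⇒E*V⇒E*V*V⇒E*V*V*V⇒V*V*V*V⇒9*V*V*V⇒9*9*V*V⇒9*9*(E)*V⇒9*9*(V)*V⇒9*9*(9)*V⇒9*9*(9)*9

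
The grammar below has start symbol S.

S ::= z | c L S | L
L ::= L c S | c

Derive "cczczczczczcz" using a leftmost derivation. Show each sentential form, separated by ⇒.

S ⇒ L ⇒ LcS ⇒ LcScS ⇒ LcScScS ⇒ LcScScScS ⇒ LcScScScScS ⇒ LcScScScScScS ⇒ ccScScScScScS ⇒ cczcScScScScS ⇒ cczczcScScScS ⇒ cczczczcScScS ⇒ cczczczczcScS ⇒ cczczczczczcS ⇒ cczczczczczcz

S ⇒ L   [S ::= L]
L ⇒ LcS   [L ::= L c S]
LcS ⇒ LcScS   [L ::= L c S]
LcScS ⇒ LcScScS   [L ::= L c S]
LcScScS ⇒ LcScScScS   [L ::= L c S]
LcScScScS ⇒ LcScScScScS   [L ::= L c S]
LcScScScScS ⇒ LcScScScScScS   [L ::= L c S]
LcScScScScScS ⇒ ccScScScScScS   [L ::= c]
ccScScScScScS ⇒ cczcScScScScS   [S ::= z]
cczcScScScScS ⇒ cczczcScScScS   [S ::= z]
cczczcScScScS ⇒ cczczczcScScS   [S ::= z]
cczczczcScScS ⇒ cczczczczcScS   [S ::= z]
cczczczczcScS ⇒ cczczczczczcS   [S ::= z]
cczczczczczcS ⇒ cczczczczczcz   [S ::= z]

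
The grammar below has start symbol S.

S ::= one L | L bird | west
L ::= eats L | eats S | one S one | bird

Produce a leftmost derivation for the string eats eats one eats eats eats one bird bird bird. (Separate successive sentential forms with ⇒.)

S ⇒ L bird ⇒ eats L bird ⇒ eats eats S bird ⇒ eats eats one L bird ⇒ eats eats one eats L bird ⇒ eats eats one eats eats S bird ⇒ eats eats one eats eats L bird bird ⇒ eats eats one eats eats eats S bird bird ⇒ eats eats one eats eats eats one L bird bird ⇒ eats eats one eats eats eats one bird bird bird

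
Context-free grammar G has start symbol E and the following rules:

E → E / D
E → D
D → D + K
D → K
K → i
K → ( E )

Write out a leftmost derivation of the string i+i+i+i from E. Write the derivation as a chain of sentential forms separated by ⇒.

E ⇒ D   [E → D]
D ⇒ D+K   [D → D + K]
D+K ⇒ D+K+K   [D → D + K]
D+K+K ⇒ D+K+K+K   [D → D + K]
D+K+K+K ⇒ K+K+K+K   [D → K]
K+K+K+K ⇒ i+K+K+K   [K → i]
i+K+K+K ⇒ i+i+K+K   [K → i]
i+i+K+K ⇒ i+i+i+K   [K → i]
i+i+i+K ⇒ i+i+i+i   [K → i]

E ⇒ D ⇒ D+K ⇒ D+K+K ⇒ D+K+K+K ⇒ K+K+K+K ⇒ i+K+K+K ⇒ i+i+K+K ⇒ i+i+i+K ⇒ i+i+i+i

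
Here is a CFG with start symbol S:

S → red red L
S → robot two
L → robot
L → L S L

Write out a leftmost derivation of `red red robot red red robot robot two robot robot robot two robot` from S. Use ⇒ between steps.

S ⇒ red red L ⇒ red red L S L ⇒ red red L S L S L ⇒ red red robot S L S L ⇒ red red robot red red L L S L ⇒ red red robot red red L S L L S L ⇒ red red robot red red robot S L L S L ⇒ red red robot red red robot robot two L L S L ⇒ red red robot red red robot robot two robot L S L ⇒ red red robot red red robot robot two robot robot S L ⇒ red red robot red red robot robot two robot robot robot two L ⇒ red red robot red red robot robot two robot robot robot two robot

S ⇒ red red L   [S → red red L]
red red L ⇒ red red L S L   [L → L S L]
red red L S L ⇒ red red L S L S L   [L → L S L]
red red L S L S L ⇒ red red robot S L S L   [L → robot]
red red robot S L S L ⇒ red red robot red red L L S L   [S → red red L]
red red robot red red L L S L ⇒ red red robot red red L S L L S L   [L → L S L]
red red robot red red L S L L S L ⇒ red red robot red red robot S L L S L   [L → robot]
red red robot red red robot S L L S L ⇒ red red robot red red robot robot two L L S L   [S → robot two]
red red robot red red robot robot two L L S L ⇒ red red robot red red robot robot two robot L S L   [L → robot]
red red robot red red robot robot two robot L S L ⇒ red red robot red red robot robot two robot robot S L   [L → robot]
red red robot red red robot robot two robot robot S L ⇒ red red robot red red robot robot two robot robot robot two L   [S → robot two]
red red robot red red robot robot two robot robot robot two L ⇒ red red robot red red robot robot two robot robot robot two robot   [L → robot]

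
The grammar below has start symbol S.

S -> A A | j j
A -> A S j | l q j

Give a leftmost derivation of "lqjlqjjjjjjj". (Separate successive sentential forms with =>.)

S => AA => lqjA => lqjASj => lqjASjSj => lqjlqjSjSj => lqjlqjjjjSj => lqjlqjjjjjjj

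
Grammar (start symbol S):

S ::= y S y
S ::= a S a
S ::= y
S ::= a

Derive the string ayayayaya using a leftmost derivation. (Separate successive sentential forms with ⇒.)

S ⇒ aSa ⇒ aySya ⇒ ayaSaya ⇒ ayaySyaya ⇒ ayayayaya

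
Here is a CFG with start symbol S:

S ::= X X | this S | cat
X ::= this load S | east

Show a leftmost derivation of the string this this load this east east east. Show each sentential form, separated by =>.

S => this S   [S ::= this S]
this S => this X X   [S ::= X X]
this X X => this this load S X   [X ::= this load S]
this this load S X => this this load this S X   [S ::= this S]
this this load this S X => this this load this X X X   [S ::= X X]
this this load this X X X => this this load this east X X   [X ::= east]
this this load this east X X => this this load this east east X   [X ::= east]
this this load this east east X => this this load this east east east   [X ::= east]

S => this S => this X X => this this load S X => this this load this S X => this this load this X X X => this this load this east X X => this this load this east east X => this this load this east east east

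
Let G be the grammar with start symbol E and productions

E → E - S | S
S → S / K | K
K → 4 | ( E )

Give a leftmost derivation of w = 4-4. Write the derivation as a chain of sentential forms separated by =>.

E => E-S => S-S => K-S => 4-S => 4-K => 4-4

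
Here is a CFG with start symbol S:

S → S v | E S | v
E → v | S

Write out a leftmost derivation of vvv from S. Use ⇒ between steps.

S ⇒ Sv ⇒ ESv ⇒ SSv ⇒ vSv ⇒ vvv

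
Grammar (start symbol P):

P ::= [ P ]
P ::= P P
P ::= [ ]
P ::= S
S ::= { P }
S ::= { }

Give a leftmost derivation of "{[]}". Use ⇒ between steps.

P ⇒ S   [P ::= S]
S ⇒ {P}   [S ::= { P }]
{P} ⇒ {[]}   [P ::= [ ]]

P⇒S⇒{P}⇒{[]}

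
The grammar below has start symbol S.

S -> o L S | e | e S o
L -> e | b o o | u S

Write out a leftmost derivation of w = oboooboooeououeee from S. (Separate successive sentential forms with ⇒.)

S ⇒ oLS   [S -> o L S]
oLS ⇒ obooS   [L -> b o o]
obooS ⇒ oboooLS   [S -> o L S]
oboooLS ⇒ obooobooS   [L -> b o o]
obooobooS ⇒ oboooboooLS   [S -> o L S]
oboooboooLS ⇒ oboooboooeS   [L -> e]
oboooboooeS ⇒ oboooboooeoLS   [S -> o L S]
oboooboooeoLS ⇒ oboooboooeouSS   [L -> u S]
oboooboooeouSS ⇒ oboooboooeouoLSS   [S -> o L S]
oboooboooeouoLSS ⇒ oboooboooeououSSS   [L -> u S]
oboooboooeououSSS ⇒ oboooboooeououeSS   [S -> e]
oboooboooeououeSS ⇒ oboooboooeououeeS   [S -> e]
oboooboooeououeeS ⇒ oboooboooeououeee   [S -> e]

S ⇒ oLS ⇒ obooS ⇒ oboooLS ⇒ obooobooS ⇒ oboooboooLS ⇒ oboooboooeS ⇒ oboooboooeoLS ⇒ oboooboooeouSS ⇒ oboooboooeouoLSS ⇒ oboooboooeououSSS ⇒ oboooboooeououeSS ⇒ oboooboooeououeeS ⇒ oboooboooeououeee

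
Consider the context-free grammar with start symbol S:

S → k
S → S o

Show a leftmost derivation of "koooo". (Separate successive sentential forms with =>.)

S=>So=>Soo=>Sooo=>Soooo=>koooo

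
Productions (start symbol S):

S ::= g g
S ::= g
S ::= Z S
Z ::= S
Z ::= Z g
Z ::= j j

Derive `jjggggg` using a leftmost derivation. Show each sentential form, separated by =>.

S => ZS => SS => ZSS => ZgSS => SgSS => ZSgSS => jjSgSS => jjggSS => jjggggS => jjggggg

S => ZS   [S ::= Z S]
ZS => SS   [Z ::= S]
SS => ZSS   [S ::= Z S]
ZSS => ZgSS   [Z ::= Z g]
ZgSS => SgSS   [Z ::= S]
SgSS => ZSgSS   [S ::= Z S]
ZSgSS => jjSgSS   [Z ::= j j]
jjSgSS => jjggSS   [S ::= g]
jjggSS => jjggggS   [S ::= g g]
jjggggS => jjggggg   [S ::= g]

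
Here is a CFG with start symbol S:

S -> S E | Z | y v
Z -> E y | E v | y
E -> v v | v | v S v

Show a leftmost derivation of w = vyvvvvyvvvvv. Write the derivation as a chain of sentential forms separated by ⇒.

S⇒SE⇒SEE⇒SEEE⇒ZEEE⇒EyEEE⇒vSvyEEE⇒vSEvyEEE⇒vyvEvyEEE⇒vyvvvvyEEE⇒vyvvvvyvvEE⇒vyvvvvyvvvvE⇒vyvvvvyvvvvv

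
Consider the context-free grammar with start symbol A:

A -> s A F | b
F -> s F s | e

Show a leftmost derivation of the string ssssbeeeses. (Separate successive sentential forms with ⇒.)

A ⇒ sAF   [A -> s A F]
sAF ⇒ ssAFF   [A -> s A F]
ssAFF ⇒ sssAFFF   [A -> s A F]
sssAFFF ⇒ ssssAFFFF   [A -> s A F]
ssssAFFFF ⇒ ssssbFFFF   [A -> b]
ssssbFFFF ⇒ ssssbeFFF   [F -> e]
ssssbeFFF ⇒ ssssbeeFF   [F -> e]
ssssbeeFF ⇒ ssssbeeeF   [F -> e]
ssssbeeeF ⇒ ssssbeeesFs   [F -> s F s]
ssssbeeesFs ⇒ ssssbeeeses   [F -> e]

A ⇒ sAF ⇒ ssAFF ⇒ sssAFFF ⇒ ssssAFFFF ⇒ ssssbFFFF ⇒ ssssbeFFF ⇒ ssssbeeFF ⇒ ssssbeeeF ⇒ ssssbeeesFs ⇒ ssssbeeeses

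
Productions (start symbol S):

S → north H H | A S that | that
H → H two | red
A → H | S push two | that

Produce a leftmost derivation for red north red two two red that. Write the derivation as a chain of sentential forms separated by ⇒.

S ⇒ A S that ⇒ H S that ⇒ red S that ⇒ red north H H that ⇒ red north H two H that ⇒ red north H two two H that ⇒ red north red two two H that ⇒ red north red two two red that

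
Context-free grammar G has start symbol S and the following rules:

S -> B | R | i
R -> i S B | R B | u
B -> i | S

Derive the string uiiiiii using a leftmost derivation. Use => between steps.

S=>R=>RB=>RBB=>RBBB=>RBBBB=>RBBBBB=>RBBBBBB=>uBBBBBB=>uiBBBBB=>uiiBBBB=>uiiiBBB=>uiiiiBB=>uiiiiiB=>uiiiiii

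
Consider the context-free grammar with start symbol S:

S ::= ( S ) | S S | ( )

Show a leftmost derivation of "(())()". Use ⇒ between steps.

S⇒SS⇒(S)S⇒(())S⇒(())()

S ⇒ SS   [S ::= S S]
SS ⇒ (S)S   [S ::= ( S )]
(S)S ⇒ (())S   [S ::= ( )]
(())S ⇒ (())()   [S ::= ( )]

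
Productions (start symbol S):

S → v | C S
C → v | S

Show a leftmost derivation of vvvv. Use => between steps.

S => CS => SS => CSS => SSS => CSSS => vSSS => vvSS => vvvS => vvvv

S => CS   [S → C S]
CS => SS   [C → S]
SS => CSS   [S → C S]
CSS => SSS   [C → S]
SSS => CSSS   [S → C S]
CSSS => vSSS   [C → v]
vSSS => vvSS   [S → v]
vvSS => vvvS   [S → v]
vvvS => vvvv   [S → v]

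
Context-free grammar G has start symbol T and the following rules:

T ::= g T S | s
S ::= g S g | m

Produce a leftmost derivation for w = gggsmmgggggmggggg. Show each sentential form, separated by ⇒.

T ⇒ gTS ⇒ ggTSS ⇒ gggTSSS ⇒ gggsSSS ⇒ gggsmSS ⇒ gggsmmS ⇒ gggsmmgSg ⇒ gggsmmggSgg ⇒ gggsmmgggSggg ⇒ gggsmmggggSgggg ⇒ gggsmmgggggSggggg ⇒ gggsmmgggggmggggg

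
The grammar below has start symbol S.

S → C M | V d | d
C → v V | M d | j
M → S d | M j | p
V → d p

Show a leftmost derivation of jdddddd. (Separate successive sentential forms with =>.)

S => CM   [S → C M]
CM => MdM   [C → M d]
MdM => SddM   [M → S d]
SddM => CMddM   [S → C M]
CMddM => jMddM   [C → j]
jMddM => jSdddM   [M → S d]
jSdddM => jddddM   [S → d]
jddddM => jddddSd   [M → S d]
jddddSd => jdddddd   [S → d]

S => CM => MdM => SddM => CMddM => jMddM => jSdddM => jddddM => jddddSd => jdddddd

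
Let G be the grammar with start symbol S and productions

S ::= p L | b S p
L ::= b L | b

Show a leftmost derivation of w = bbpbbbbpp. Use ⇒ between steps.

S⇒bSp⇒bbSpp⇒bbpLpp⇒bbpbLpp⇒bbpbbLpp⇒bbpbbbLpp⇒bbpbbbbpp

S ⇒ bSp   [S ::= b S p]
bSp ⇒ bbSpp   [S ::= b S p]
bbSpp ⇒ bbpLpp   [S ::= p L]
bbpLpp ⇒ bbpbLpp   [L ::= b L]
bbpbLpp ⇒ bbpbbLpp   [L ::= b L]
bbpbbLpp ⇒ bbpbbbLpp   [L ::= b L]
bbpbbbLpp ⇒ bbpbbbbpp   [L ::= b]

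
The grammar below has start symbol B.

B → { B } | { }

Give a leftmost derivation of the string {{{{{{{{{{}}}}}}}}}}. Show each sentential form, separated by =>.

B => {B} => {{B}} => {{{B}}} => {{{{B}}}} => {{{{{B}}}}} => {{{{{{B}}}}}} => {{{{{{{B}}}}}}} => {{{{{{{{B}}}}}}}} => {{{{{{{{{B}}}}}}}}} => {{{{{{{{{{}}}}}}}}}}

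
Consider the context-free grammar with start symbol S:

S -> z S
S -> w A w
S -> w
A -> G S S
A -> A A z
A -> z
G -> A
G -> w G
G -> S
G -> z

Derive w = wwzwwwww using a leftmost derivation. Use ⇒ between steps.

S ⇒ wAw   [S -> w A w]
wAw ⇒ wGSSw   [A -> G S S]
wGSSw ⇒ wASSw   [G -> A]
wASSw ⇒ wGSSSSw   [A -> G S S]
wGSSSSw ⇒ wwGSSSSw   [G -> w G]
wwGSSSSw ⇒ wwzSSSSw   [G -> z]
wwzSSSSw ⇒ wwzwSSSw   [S -> w]
wwzwSSSw ⇒ wwzwwSSw   [S -> w]
wwzwwSSw ⇒ wwzwwwSw   [S -> w]
wwzwwwSw ⇒ wwzwwwww   [S -> w]

S ⇒ wAw ⇒ wGSSw ⇒ wASSw ⇒ wGSSSSw ⇒ wwGSSSSw ⇒ wwzSSSSw ⇒ wwzwSSSw ⇒ wwzwwSSw ⇒ wwzwwwSw ⇒ wwzwwwww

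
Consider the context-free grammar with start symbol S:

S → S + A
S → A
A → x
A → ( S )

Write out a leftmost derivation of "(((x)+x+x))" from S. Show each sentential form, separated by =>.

S => A   [S → A]
A => (S)   [A → ( S )]
(S) => (A)   [S → A]
(A) => ((S))   [A → ( S )]
((S)) => ((S+A))   [S → S + A]
((S+A)) => ((S+A+A))   [S → S + A]
((S+A+A)) => ((A+A+A))   [S → A]
((A+A+A)) => (((S)+A+A))   [A → ( S )]
(((S)+A+A)) => (((A)+A+A))   [S → A]
(((A)+A+A)) => (((x)+A+A))   [A → x]
(((x)+A+A)) => (((x)+x+A))   [A → x]
(((x)+x+A)) => (((x)+x+x))   [A → x]

S=>A=>(S)=>(A)=>((S))=>((S+A))=>((S+A+A))=>((A+A+A))=>(((S)+A+A))=>(((A)+A+A))=>(((x)+A+A))=>(((x)+x+A))=>(((x)+x+x))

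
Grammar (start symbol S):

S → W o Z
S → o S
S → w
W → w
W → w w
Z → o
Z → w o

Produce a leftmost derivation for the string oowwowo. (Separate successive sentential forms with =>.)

S=>oS=>ooS=>ooWoZ=>oowwoZ=>oowwowo

S => oS   [S → o S]
oS => ooS   [S → o S]
ooS => ooWoZ   [S → W o Z]
ooWoZ => oowwoZ   [W → w w]
oowwoZ => oowwowo   [Z → w o]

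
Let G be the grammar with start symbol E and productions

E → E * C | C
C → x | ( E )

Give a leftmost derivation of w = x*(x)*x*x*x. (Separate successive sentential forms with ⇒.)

E ⇒ E*C ⇒ E*C*C ⇒ E*C*C*C ⇒ E*C*C*C*C ⇒ C*C*C*C*C ⇒ x*C*C*C*C ⇒ x*(E)*C*C*C ⇒ x*(C)*C*C*C ⇒ x*(x)*C*C*C ⇒ x*(x)*x*C*C ⇒ x*(x)*x*x*C ⇒ x*(x)*x*x*x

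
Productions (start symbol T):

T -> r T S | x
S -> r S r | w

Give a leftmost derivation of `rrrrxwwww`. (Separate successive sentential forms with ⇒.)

T ⇒ rTS ⇒ rrTSS ⇒ rrrTSSS ⇒ rrrrTSSSS ⇒ rrrrxSSSS ⇒ rrrrxwSSS ⇒ rrrrxwwSS ⇒ rrrrxwwwS ⇒ rrrrxwwww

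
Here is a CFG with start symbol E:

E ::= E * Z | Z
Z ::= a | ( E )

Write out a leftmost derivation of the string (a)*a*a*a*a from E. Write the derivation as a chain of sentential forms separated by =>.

E => E*Z => E*Z*Z => E*Z*Z*Z => E*Z*Z*Z*Z => Z*Z*Z*Z*Z => (E)*Z*Z*Z*Z => (Z)*Z*Z*Z*Z => (a)*Z*Z*Z*Z => (a)*a*Z*Z*Z => (a)*a*a*Z*Z => (a)*a*a*a*Z => (a)*a*a*a*a

E => E*Z   [E ::= E * Z]
E*Z => E*Z*Z   [E ::= E * Z]
E*Z*Z => E*Z*Z*Z   [E ::= E * Z]
E*Z*Z*Z => E*Z*Z*Z*Z   [E ::= E * Z]
E*Z*Z*Z*Z => Z*Z*Z*Z*Z   [E ::= Z]
Z*Z*Z*Z*Z => (E)*Z*Z*Z*Z   [Z ::= ( E )]
(E)*Z*Z*Z*Z => (Z)*Z*Z*Z*Z   [E ::= Z]
(Z)*Z*Z*Z*Z => (a)*Z*Z*Z*Z   [Z ::= a]
(a)*Z*Z*Z*Z => (a)*a*Z*Z*Z   [Z ::= a]
(a)*a*Z*Z*Z => (a)*a*a*Z*Z   [Z ::= a]
(a)*a*a*Z*Z => (a)*a*a*a*Z   [Z ::= a]
(a)*a*a*a*Z => (a)*a*a*a*a   [Z ::= a]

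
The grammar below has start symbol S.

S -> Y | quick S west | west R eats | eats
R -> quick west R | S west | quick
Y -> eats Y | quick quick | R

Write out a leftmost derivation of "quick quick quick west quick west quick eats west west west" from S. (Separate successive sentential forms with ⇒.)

S ⇒ quick S west   [S -> quick S west]
quick S west ⇒ quick quick S west west   [S -> quick S west]
quick quick S west west ⇒ quick quick quick S west west west   [S -> quick S west]
quick quick quick S west west west ⇒ quick quick quick west R eats west west west   [S -> west R eats]
quick quick quick west R eats west west west ⇒ quick quick quick west quick west R eats west west west   [R -> quick west R]
quick quick quick west quick west R eats west west west ⇒ quick quick quick west quick west quick eats west west west   [R -> quick]

S ⇒ quick S west ⇒ quick quick S west west ⇒ quick quick quick S west west west ⇒ quick quick quick west R eats west west west ⇒ quick quick quick west quick west R eats west west west ⇒ quick quick quick west quick west quick eats west west west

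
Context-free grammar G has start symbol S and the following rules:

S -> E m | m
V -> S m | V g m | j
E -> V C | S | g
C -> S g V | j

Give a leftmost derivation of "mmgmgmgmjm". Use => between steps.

S => Em => VCm => VgmCm => VgmgmCm => VgmgmgmCm => SmgmgmgmCm => mmgmgmgmCm => mmgmgmgmjm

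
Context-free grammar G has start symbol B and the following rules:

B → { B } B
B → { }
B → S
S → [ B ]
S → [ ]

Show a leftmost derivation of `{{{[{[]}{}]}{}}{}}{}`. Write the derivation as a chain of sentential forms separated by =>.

B=>{B}B=>{{B}B}B=>{{{B}B}B}B=>{{{S}B}B}B=>{{{[B]}B}B}B=>{{{[{B}B]}B}B}B=>{{{[{S}B]}B}B}B=>{{{[{[]}B]}B}B}B=>{{{[{[]}{}]}B}B}B=>{{{[{[]}{}]}{}}B}B=>{{{[{[]}{}]}{}}{}}B=>{{{[{[]}{}]}{}}{}}{}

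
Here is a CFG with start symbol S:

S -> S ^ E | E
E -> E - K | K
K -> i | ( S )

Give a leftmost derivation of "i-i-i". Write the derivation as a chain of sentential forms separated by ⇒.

S ⇒ E   [S -> E]
E ⇒ E-K   [E -> E - K]
E-K ⇒ E-K-K   [E -> E - K]
E-K-K ⇒ K-K-K   [E -> K]
K-K-K ⇒ i-K-K   [K -> i]
i-K-K ⇒ i-i-K   [K -> i]
i-i-K ⇒ i-i-i   [K -> i]

S ⇒ E ⇒ E-K ⇒ E-K-K ⇒ K-K-K ⇒ i-K-K ⇒ i-i-K ⇒ i-i-i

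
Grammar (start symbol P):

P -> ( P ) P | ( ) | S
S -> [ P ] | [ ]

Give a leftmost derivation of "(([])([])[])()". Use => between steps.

P => (P)P => ((P)P)P => ((S)P)P => (([])P)P => (([])(P)P)P => (([])(S)P)P => (([])([])P)P => (([])([])S)P => (([])([])[])P => (([])([])[])()

P => (P)P   [P -> ( P ) P]
(P)P => ((P)P)P   [P -> ( P ) P]
((P)P)P => ((S)P)P   [P -> S]
((S)P)P => (([])P)P   [S -> [ ]]
(([])P)P => (([])(P)P)P   [P -> ( P ) P]
(([])(P)P)P => (([])(S)P)P   [P -> S]
(([])(S)P)P => (([])([])P)P   [S -> [ ]]
(([])([])P)P => (([])([])S)P   [P -> S]
(([])([])S)P => (([])([])[])P   [S -> [ ]]
(([])([])[])P => (([])([])[])()   [P -> ( )]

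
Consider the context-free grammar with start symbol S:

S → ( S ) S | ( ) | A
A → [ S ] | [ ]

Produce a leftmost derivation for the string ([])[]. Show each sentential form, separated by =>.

S => (S)S   [S → ( S ) S]
(S)S => (A)S   [S → A]
(A)S => ([])S   [A → [ ]]
([])S => ([])A   [S → A]
([])A => ([])[]   [A → [ ]]

S=>(S)S=>(A)S=>([])S=>([])A=>([])[]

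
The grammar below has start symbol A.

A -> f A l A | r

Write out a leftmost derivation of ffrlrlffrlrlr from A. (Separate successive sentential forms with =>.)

A => fAlA => ffAlAlA => ffrlAlA => ffrlrlA => ffrlrlfAlA => ffrlrlffAlAlA => ffrlrlffrlAlA => ffrlrlffrlrlA => ffrlrlffrlrlr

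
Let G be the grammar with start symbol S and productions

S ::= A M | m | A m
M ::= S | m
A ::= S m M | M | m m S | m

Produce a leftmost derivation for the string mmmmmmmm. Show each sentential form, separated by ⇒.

S⇒Am⇒SmMm⇒AmmMm⇒mmmMm⇒mmmSm⇒mmmAMm⇒mmmmMm⇒mmmmSm⇒mmmmAMm⇒mmmmmMm⇒mmmmmSm⇒mmmmmAMm⇒mmmmmmMm⇒mmmmmmmm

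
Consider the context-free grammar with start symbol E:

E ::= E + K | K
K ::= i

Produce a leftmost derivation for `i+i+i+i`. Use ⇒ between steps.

E ⇒ E+K   [E ::= E + K]
E+K ⇒ E+K+K   [E ::= E + K]
E+K+K ⇒ E+K+K+K   [E ::= E + K]
E+K+K+K ⇒ K+K+K+K   [E ::= K]
K+K+K+K ⇒ i+K+K+K   [K ::= i]
i+K+K+K ⇒ i+i+K+K   [K ::= i]
i+i+K+K ⇒ i+i+i+K   [K ::= i]
i+i+i+K ⇒ i+i+i+i   [K ::= i]

E ⇒ E+K ⇒ E+K+K ⇒ E+K+K+K ⇒ K+K+K+K ⇒ i+K+K+K ⇒ i+i+K+K ⇒ i+i+i+K ⇒ i+i+i+i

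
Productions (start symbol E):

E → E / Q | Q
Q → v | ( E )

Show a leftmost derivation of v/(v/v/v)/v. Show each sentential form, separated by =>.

E => E/Q => E/Q/Q => Q/Q/Q => v/Q/Q => v/(E)/Q => v/(E/Q)/Q => v/(E/Q/Q)/Q => v/(Q/Q/Q)/Q => v/(v/Q/Q)/Q => v/(v/v/Q)/Q => v/(v/v/v)/Q => v/(v/v/v)/v

E => E/Q   [E → E / Q]
E/Q => E/Q/Q   [E → E / Q]
E/Q/Q => Q/Q/Q   [E → Q]
Q/Q/Q => v/Q/Q   [Q → v]
v/Q/Q => v/(E)/Q   [Q → ( E )]
v/(E)/Q => v/(E/Q)/Q   [E → E / Q]
v/(E/Q)/Q => v/(E/Q/Q)/Q   [E → E / Q]
v/(E/Q/Q)/Q => v/(Q/Q/Q)/Q   [E → Q]
v/(Q/Q/Q)/Q => v/(v/Q/Q)/Q   [Q → v]
v/(v/Q/Q)/Q => v/(v/v/Q)/Q   [Q → v]
v/(v/v/Q)/Q => v/(v/v/v)/Q   [Q → v]
v/(v/v/v)/Q => v/(v/v/v)/v   [Q → v]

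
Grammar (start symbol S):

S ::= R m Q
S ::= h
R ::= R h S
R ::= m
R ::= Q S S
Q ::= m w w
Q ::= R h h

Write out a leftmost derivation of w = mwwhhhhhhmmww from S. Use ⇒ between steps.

S ⇒ RmQ ⇒ QSSmQ ⇒ RhhSSmQ ⇒ QSShhSSmQ ⇒ mwwSShhSSmQ ⇒ mwwhShhSSmQ ⇒ mwwhhhhSSmQ ⇒ mwwhhhhhSmQ ⇒ mwwhhhhhhmQ ⇒ mwwhhhhhhmmww

S ⇒ RmQ   [S ::= R m Q]
RmQ ⇒ QSSmQ   [R ::= Q S S]
QSSmQ ⇒ RhhSSmQ   [Q ::= R h h]
RhhSSmQ ⇒ QSShhSSmQ   [R ::= Q S S]
QSShhSSmQ ⇒ mwwSShhSSmQ   [Q ::= m w w]
mwwSShhSSmQ ⇒ mwwhShhSSmQ   [S ::= h]
mwwhShhSSmQ ⇒ mwwhhhhSSmQ   [S ::= h]
mwwhhhhSSmQ ⇒ mwwhhhhhSmQ   [S ::= h]
mwwhhhhhSmQ ⇒ mwwhhhhhhmQ   [S ::= h]
mwwhhhhhhmQ ⇒ mwwhhhhhhmmww   [Q ::= m w w]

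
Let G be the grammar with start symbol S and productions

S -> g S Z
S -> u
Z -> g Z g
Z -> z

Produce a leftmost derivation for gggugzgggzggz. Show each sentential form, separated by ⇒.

S ⇒ gSZ ⇒ ggSZZ ⇒ gggSZZZ ⇒ ggguZZZ ⇒ gggugZgZZ ⇒ gggugzgZZ ⇒ gggugzggZgZ ⇒ gggugzgggZggZ ⇒ gggugzgggzggZ ⇒ gggugzgggzggz

S ⇒ gSZ   [S -> g S Z]
gSZ ⇒ ggSZZ   [S -> g S Z]
ggSZZ ⇒ gggSZZZ   [S -> g S Z]
gggSZZZ ⇒ ggguZZZ   [S -> u]
ggguZZZ ⇒ gggugZgZZ   [Z -> g Z g]
gggugZgZZ ⇒ gggugzgZZ   [Z -> z]
gggugzgZZ ⇒ gggugzggZgZ   [Z -> g Z g]
gggugzggZgZ ⇒ gggugzgggZggZ   [Z -> g Z g]
gggugzgggZggZ ⇒ gggugzgggzggZ   [Z -> z]
gggugzgggzggZ ⇒ gggugzgggzggz   [Z -> z]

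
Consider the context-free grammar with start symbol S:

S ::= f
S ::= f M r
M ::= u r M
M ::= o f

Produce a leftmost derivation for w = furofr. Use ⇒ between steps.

S ⇒ fMr   [S ::= f M r]
fMr ⇒ furMr   [M ::= u r M]
furMr ⇒ furofr   [M ::= o f]

S⇒fMr⇒furMr⇒furofr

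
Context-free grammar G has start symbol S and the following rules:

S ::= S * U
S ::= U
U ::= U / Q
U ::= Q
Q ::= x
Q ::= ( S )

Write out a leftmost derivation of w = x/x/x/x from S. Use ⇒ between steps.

S ⇒ U ⇒ U/Q ⇒ U/Q/Q ⇒ U/Q/Q/Q ⇒ Q/Q/Q/Q ⇒ x/Q/Q/Q ⇒ x/x/Q/Q ⇒ x/x/x/Q ⇒ x/x/x/x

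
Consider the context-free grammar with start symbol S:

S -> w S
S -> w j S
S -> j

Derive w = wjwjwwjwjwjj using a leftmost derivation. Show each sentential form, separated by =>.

S => wjS   [S -> w j S]
wjS => wjwjS   [S -> w j S]
wjwjS => wjwjwS   [S -> w S]
wjwjwS => wjwjwwjS   [S -> w j S]
wjwjwwjS => wjwjwwjwjS   [S -> w j S]
wjwjwwjwjS => wjwjwwjwjwjS   [S -> w j S]
wjwjwwjwjwjS => wjwjwwjwjwjj   [S -> j]

S => wjS => wjwjS => wjwjwS => wjwjwwjS => wjwjwwjwjS => wjwjwwjwjwjS => wjwjwwjwjwjj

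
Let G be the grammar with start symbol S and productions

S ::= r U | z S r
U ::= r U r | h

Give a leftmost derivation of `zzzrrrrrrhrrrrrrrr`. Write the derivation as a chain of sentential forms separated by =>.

S => zSr   [S ::= z S r]
zSr => zzSrr   [S ::= z S r]
zzSrr => zzzSrrr   [S ::= z S r]
zzzSrrr => zzzrUrrr   [S ::= r U]
zzzrUrrr => zzzrrUrrrr   [U ::= r U r]
zzzrrUrrrr => zzzrrrUrrrrr   [U ::= r U r]
zzzrrrUrrrrr => zzzrrrrUrrrrrr   [U ::= r U r]
zzzrrrrUrrrrrr => zzzrrrrrUrrrrrrr   [U ::= r U r]
zzzrrrrrUrrrrrrr => zzzrrrrrrUrrrrrrrr   [U ::= r U r]
zzzrrrrrrUrrrrrrrr => zzzrrrrrrhrrrrrrrr   [U ::= h]

S => zSr => zzSrr => zzzSrrr => zzzrUrrr => zzzrrUrrrr => zzzrrrUrrrrr => zzzrrrrUrrrrrr => zzzrrrrrUrrrrrrr => zzzrrrrrrUrrrrrrrr => zzzrrrrrrhrrrrrrrr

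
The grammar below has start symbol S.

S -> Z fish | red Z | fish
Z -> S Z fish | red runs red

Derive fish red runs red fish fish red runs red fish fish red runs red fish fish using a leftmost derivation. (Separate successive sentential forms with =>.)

S => Z fish   [S -> Z fish]
Z fish => S Z fish fish   [Z -> S Z fish]
S Z fish fish => Z fish Z fish fish   [S -> Z fish]
Z fish Z fish fish => S Z fish fish Z fish fish   [Z -> S Z fish]
S Z fish fish Z fish fish => Z fish Z fish fish Z fish fish   [S -> Z fish]
Z fish Z fish fish Z fish fish => S Z fish fish Z fish fish Z fish fish   [Z -> S Z fish]
S Z fish fish Z fish fish Z fish fish => fish Z fish fish Z fish fish Z fish fish   [S -> fish]
fish Z fish fish Z fish fish Z fish fish => fish red runs red fish fish Z fish fish Z fish fish   [Z -> red runs red]
fish red runs red fish fish Z fish fish Z fish fish => fish red runs red fish fish red runs red fish fish Z fish fish   [Z -> red runs red]
fish red runs red fish fish red runs red fish fish Z fish fish => fish red runs red fish fish red runs red fish fish red runs red fish fish   [Z -> red runs red]

S => Z fish => S Z fish fish => Z fish Z fish fish => S Z fish fish Z fish fish => Z fish Z fish fish Z fish fish => S Z fish fish Z fish fish Z fish fish => fish Z fish fish Z fish fish Z fish fish => fish red runs red fish fish Z fish fish Z fish fish => fish red runs red fish fish red runs red fish fish Z fish fish => fish red runs red fish fish red runs red fish fish red runs red fish fish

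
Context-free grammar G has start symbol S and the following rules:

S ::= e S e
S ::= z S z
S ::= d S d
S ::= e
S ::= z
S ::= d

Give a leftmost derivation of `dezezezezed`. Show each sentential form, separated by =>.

S => dSd   [S ::= d S d]
dSd => deSed   [S ::= e S e]
deSed => dezSzed   [S ::= z S z]
dezSzed => dezeSezed   [S ::= e S e]
dezeSezed => dezezSzezed   [S ::= z S z]
dezezSzezed => dezezezezed   [S ::= e]

S => dSd => deSed => dezSzed => dezeSezed => dezezSzezed => dezezezezed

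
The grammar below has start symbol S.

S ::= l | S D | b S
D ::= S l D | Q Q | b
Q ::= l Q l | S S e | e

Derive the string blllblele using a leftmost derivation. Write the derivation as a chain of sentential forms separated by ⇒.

S ⇒ SD   [S ::= S D]
SD ⇒ bSD   [S ::= b S]
bSD ⇒ blD   [S ::= l]
blD ⇒ blQQ   [D ::= Q Q]
blQQ ⇒ bllQlQ   [Q ::= l Q l]
bllQlQ ⇒ bllSSelQ   [Q ::= S S e]
bllSSelQ ⇒ blllSelQ   [S ::= l]
blllSelQ ⇒ blllbSelQ   [S ::= b S]
blllbSelQ ⇒ blllblelQ   [S ::= l]
blllblelQ ⇒ blllblele   [Q ::= e]

S ⇒ SD ⇒ bSD ⇒ blD ⇒ blQQ ⇒ bllQlQ ⇒ bllSSelQ ⇒ blllSelQ ⇒ blllbSelQ ⇒ blllblelQ ⇒ blllblele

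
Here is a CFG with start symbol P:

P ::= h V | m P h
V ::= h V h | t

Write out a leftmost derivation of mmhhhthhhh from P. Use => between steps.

P => mPh   [P ::= m P h]
mPh => mmPhh   [P ::= m P h]
mmPhh => mmhVhh   [P ::= h V]
mmhVhh => mmhhVhhh   [V ::= h V h]
mmhhVhhh => mmhhhVhhhh   [V ::= h V h]
mmhhhVhhhh => mmhhhthhhh   [V ::= t]

P => mPh => mmPhh => mmhVhh => mmhhVhhh => mmhhhVhhhh => mmhhhthhhh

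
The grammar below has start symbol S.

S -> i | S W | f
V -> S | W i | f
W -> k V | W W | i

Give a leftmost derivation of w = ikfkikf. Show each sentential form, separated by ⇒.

S ⇒ SW   [S -> S W]
SW ⇒ SWW   [S -> S W]
SWW ⇒ iWW   [S -> i]
iWW ⇒ ikVW   [W -> k V]
ikVW ⇒ ikSW   [V -> S]
ikSW ⇒ ikSWW   [S -> S W]
ikSWW ⇒ ikfWW   [S -> f]
ikfWW ⇒ ikfkVW   [W -> k V]
ikfkVW ⇒ ikfkSW   [V -> S]
ikfkSW ⇒ ikfkiW   [S -> i]
ikfkiW ⇒ ikfkikV   [W -> k V]
ikfkikV ⇒ ikfkikf   [V -> f]

S⇒SW⇒SWW⇒iWW⇒ikVW⇒ikSW⇒ikSWW⇒ikfWW⇒ikfkVW⇒ikfkSW⇒ikfkiW⇒ikfkikV⇒ikfkikf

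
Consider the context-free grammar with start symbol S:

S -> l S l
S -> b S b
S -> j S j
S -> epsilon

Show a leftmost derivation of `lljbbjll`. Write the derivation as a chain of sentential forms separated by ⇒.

S ⇒ lSl   [S -> l S l]
lSl ⇒ llSll   [S -> l S l]
llSll ⇒ lljSjll   [S -> j S j]
lljSjll ⇒ lljbSbjll   [S -> b S b]
lljbSbjll ⇒ lljbbjll   [S -> epsilon]

S⇒lSl⇒llSll⇒lljSjll⇒lljbSbjll⇒lljbbjll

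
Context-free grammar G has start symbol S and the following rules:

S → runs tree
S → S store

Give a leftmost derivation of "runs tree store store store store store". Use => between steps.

S => S store => S store store => S store store store => S store store store store => S store store store store store => runs tree store store store store store

S => S store   [S → S store]
S store => S store store   [S → S store]
S store store => S store store store   [S → S store]
S store store store => S store store store store   [S → S store]
S store store store store => S store store store store store   [S → S store]
S store store store store store => runs tree store store store store store   [S → runs tree]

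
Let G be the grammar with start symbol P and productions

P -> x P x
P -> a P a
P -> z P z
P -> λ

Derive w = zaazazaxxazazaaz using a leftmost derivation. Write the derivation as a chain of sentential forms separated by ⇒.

P⇒zPz⇒zaPaz⇒zaaPaaz⇒zaazPzaaz⇒zaazaPazaaz⇒zaazazPzazaaz⇒zaazazaPazazaaz⇒zaazazaxPxazazaaz⇒zaazazaxxazazaaz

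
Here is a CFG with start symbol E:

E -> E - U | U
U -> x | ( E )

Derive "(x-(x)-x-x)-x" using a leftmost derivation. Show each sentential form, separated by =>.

E => E-U   [E -> E - U]
E-U => U-U   [E -> U]
U-U => (E)-U   [U -> ( E )]
(E)-U => (E-U)-U   [E -> E - U]
(E-U)-U => (E-U-U)-U   [E -> E - U]
(E-U-U)-U => (E-U-U-U)-U   [E -> E - U]
(E-U-U-U)-U => (U-U-U-U)-U   [E -> U]
(U-U-U-U)-U => (x-U-U-U)-U   [U -> x]
(x-U-U-U)-U => (x-(E)-U-U)-U   [U -> ( E )]
(x-(E)-U-U)-U => (x-(U)-U-U)-U   [E -> U]
(x-(U)-U-U)-U => (x-(x)-U-U)-U   [U -> x]
(x-(x)-U-U)-U => (x-(x)-x-U)-U   [U -> x]
(x-(x)-x-U)-U => (x-(x)-x-x)-U   [U -> x]
(x-(x)-x-x)-U => (x-(x)-x-x)-x   [U -> x]

E=>E-U=>U-U=>(E)-U=>(E-U)-U=>(E-U-U)-U=>(E-U-U-U)-U=>(U-U-U-U)-U=>(x-U-U-U)-U=>(x-(E)-U-U)-U=>(x-(U)-U-U)-U=>(x-(x)-U-U)-U=>(x-(x)-x-U)-U=>(x-(x)-x-x)-U=>(x-(x)-x-x)-x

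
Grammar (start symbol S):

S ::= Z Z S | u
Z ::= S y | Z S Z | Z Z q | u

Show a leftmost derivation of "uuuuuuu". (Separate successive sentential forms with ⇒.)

S ⇒ ZZS   [S ::= Z Z S]
ZZS ⇒ ZSZZS   [Z ::= Z S Z]
ZSZZS ⇒ ZSZSZZS   [Z ::= Z S Z]
ZSZSZZS ⇒ uSZSZZS   [Z ::= u]
uSZSZZS ⇒ uuZSZZS   [S ::= u]
uuZSZZS ⇒ uuuSZZS   [Z ::= u]
uuuSZZS ⇒ uuuuZZS   [S ::= u]
uuuuZZS ⇒ uuuuuZS   [Z ::= u]
uuuuuZS ⇒ uuuuuuS   [Z ::= u]
uuuuuuS ⇒ uuuuuuu   [S ::= u]

S ⇒ ZZS ⇒ ZSZZS ⇒ ZSZSZZS ⇒ uSZSZZS ⇒ uuZSZZS ⇒ uuuSZZS ⇒ uuuuZZS ⇒ uuuuuZS ⇒ uuuuuuS ⇒ uuuuuuu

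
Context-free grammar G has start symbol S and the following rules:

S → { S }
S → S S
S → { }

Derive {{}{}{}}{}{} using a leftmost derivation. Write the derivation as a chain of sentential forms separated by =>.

S => SS => SSS => {S}SS => {SS}SS => {SSS}SS => {{}SS}SS => {{}{}S}SS => {{}{}{}}SS => {{}{}{}}{}S => {{}{}{}}{}{}

S => SS   [S → S S]
SS => SSS   [S → S S]
SSS => {S}SS   [S → { S }]
{S}SS => {SS}SS   [S → S S]
{SS}SS => {SSS}SS   [S → S S]
{SSS}SS => {{}SS}SS   [S → { }]
{{}SS}SS => {{}{}S}SS   [S → { }]
{{}{}S}SS => {{}{}{}}SS   [S → { }]
{{}{}{}}SS => {{}{}{}}{}S   [S → { }]
{{}{}{}}{}S => {{}{}{}}{}{}   [S → { }]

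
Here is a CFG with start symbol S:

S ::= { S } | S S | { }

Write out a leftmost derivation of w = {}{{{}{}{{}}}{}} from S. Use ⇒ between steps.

S⇒SS⇒{}S⇒{}{S}⇒{}{SS}⇒{}{{S}S}⇒{}{{SS}S}⇒{}{{{}S}S}⇒{}{{{}SS}S}⇒{}{{{}{}S}S}⇒{}{{{}{}{S}}S}⇒{}{{{}{}{{}}}S}⇒{}{{{}{}{{}}}{}}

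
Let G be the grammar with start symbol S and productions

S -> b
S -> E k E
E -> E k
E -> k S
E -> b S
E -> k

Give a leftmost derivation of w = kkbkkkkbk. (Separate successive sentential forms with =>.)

S => EkE   [S -> E k E]
EkE => kkE   [E -> k]
kkE => kkEk   [E -> E k]
kkEk => kkbSk   [E -> b S]
kkbSk => kkbEkEk   [S -> E k E]
kkbEkEk => kkbEkkEk   [E -> E k]
kkbEkkEk => kkbkkkEk   [E -> k]
kkbkkkEk => kkbkkkkSk   [E -> k S]
kkbkkkkSk => kkbkkkkbk   [S -> b]

S => EkE => kkE => kkEk => kkbSk => kkbEkEk => kkbEkkEk => kkbkkkEk => kkbkkkkSk => kkbkkkkbk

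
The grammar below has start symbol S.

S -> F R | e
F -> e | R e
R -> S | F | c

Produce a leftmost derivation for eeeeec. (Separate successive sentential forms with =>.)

S => FR   [S -> F R]
FR => ReR   [F -> R e]
ReR => SeR   [R -> S]
SeR => FReR   [S -> F R]
FReR => eReR   [F -> e]
eReR => eSeR   [R -> S]
eSeR => eFReR   [S -> F R]
eFReR => eeReR   [F -> e]
eeReR => eeFeR   [R -> F]
eeFeR => eeeeR   [F -> e]
eeeeR => eeeeS   [R -> S]
eeeeS => eeeeFR   [S -> F R]
eeeeFR => eeeeeR   [F -> e]
eeeeeR => eeeeec   [R -> c]

S=>FR=>ReR=>SeR=>FReR=>eReR=>eSeR=>eFReR=>eeReR=>eeFeR=>eeeeR=>eeeeS=>eeeeFR=>eeeeeR=>eeeeec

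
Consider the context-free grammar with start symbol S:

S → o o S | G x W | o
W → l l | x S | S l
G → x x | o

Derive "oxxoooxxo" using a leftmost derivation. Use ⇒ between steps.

S⇒GxW⇒oxW⇒oxxS⇒oxxooS⇒oxxooGxW⇒oxxoooxW⇒oxxoooxxS⇒oxxoooxxo

S ⇒ GxW   [S → G x W]
GxW ⇒ oxW   [G → o]
oxW ⇒ oxxS   [W → x S]
oxxS ⇒ oxxooS   [S → o o S]
oxxooS ⇒ oxxooGxW   [S → G x W]
oxxooGxW ⇒ oxxoooxW   [G → o]
oxxoooxW ⇒ oxxoooxxS   [W → x S]
oxxoooxxS ⇒ oxxoooxxo   [S → o]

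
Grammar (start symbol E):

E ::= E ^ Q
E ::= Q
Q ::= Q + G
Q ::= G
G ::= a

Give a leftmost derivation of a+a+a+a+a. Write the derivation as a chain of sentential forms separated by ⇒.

E ⇒ Q   [E ::= Q]
Q ⇒ Q+G   [Q ::= Q + G]
Q+G ⇒ Q+G+G   [Q ::= Q + G]
Q+G+G ⇒ Q+G+G+G   [Q ::= Q + G]
Q+G+G+G ⇒ Q+G+G+G+G   [Q ::= Q + G]
Q+G+G+G+G ⇒ G+G+G+G+G   [Q ::= G]
G+G+G+G+G ⇒ a+G+G+G+G   [G ::= a]
a+G+G+G+G ⇒ a+a+G+G+G   [G ::= a]
a+a+G+G+G ⇒ a+a+a+G+G   [G ::= a]
a+a+a+G+G ⇒ a+a+a+a+G   [G ::= a]
a+a+a+a+G ⇒ a+a+a+a+a   [G ::= a]

E⇒Q⇒Q+G⇒Q+G+G⇒Q+G+G+G⇒Q+G+G+G+G⇒G+G+G+G+G⇒a+G+G+G+G⇒a+a+G+G+G⇒a+a+a+G+G⇒a+a+a+a+G⇒a+a+a+a+a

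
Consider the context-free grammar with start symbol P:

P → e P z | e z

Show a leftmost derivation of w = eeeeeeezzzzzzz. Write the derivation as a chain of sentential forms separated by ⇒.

P ⇒ ePz ⇒ eePzz ⇒ eeePzzz ⇒ eeeePzzzz ⇒ eeeeePzzzzz ⇒ eeeeeePzzzzzz ⇒ eeeeeeezzzzzzz

P ⇒ ePz   [P → e P z]
ePz ⇒ eePzz   [P → e P z]
eePzz ⇒ eeePzzz   [P → e P z]
eeePzzz ⇒ eeeePzzzz   [P → e P z]
eeeePzzzz ⇒ eeeeePzzzzz   [P → e P z]
eeeeePzzzzz ⇒ eeeeeePzzzzzz   [P → e P z]
eeeeeePzzzzzz ⇒ eeeeeeezzzzzzz   [P → e z]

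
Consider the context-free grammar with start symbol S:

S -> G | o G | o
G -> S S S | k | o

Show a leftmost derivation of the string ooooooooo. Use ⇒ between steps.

S ⇒ oG ⇒ oSSS ⇒ oGSS ⇒ ooSS ⇒ oooS ⇒ ooooG ⇒ ooooSSS ⇒ ooooGSS ⇒ ooooSSSSS ⇒ oooooSSSS ⇒ ooooooSSS ⇒ oooooooSS ⇒ ooooooooS ⇒ ooooooooo

S ⇒ oG   [S -> o G]
oG ⇒ oSSS   [G -> S S S]
oSSS ⇒ oGSS   [S -> G]
oGSS ⇒ ooSS   [G -> o]
ooSS ⇒ oooS   [S -> o]
oooS ⇒ ooooG   [S -> o G]
ooooG ⇒ ooooSSS   [G -> S S S]
ooooSSS ⇒ ooooGSS   [S -> G]
ooooGSS ⇒ ooooSSSSS   [G -> S S S]
ooooSSSSS ⇒ oooooSSSS   [S -> o]
oooooSSSS ⇒ ooooooSSS   [S -> o]
ooooooSSS ⇒ oooooooSS   [S -> o]
oooooooSS ⇒ ooooooooS   [S -> o]
ooooooooS ⇒ ooooooooo   [S -> o]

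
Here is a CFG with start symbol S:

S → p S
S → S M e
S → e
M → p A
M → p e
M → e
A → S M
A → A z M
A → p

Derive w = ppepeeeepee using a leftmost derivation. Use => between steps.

S => SMe   [S → S M e]
SMe => SMeMe   [S → S M e]
SMeMe => SMeMeMe   [S → S M e]
SMeMeMe => pSMeMeMe   [S → p S]
pSMeMeMe => ppSMeMeMe   [S → p S]
ppSMeMeMe => ppeMeMeMe   [S → e]
ppeMeMeMe => ppepeeMeMe   [M → p e]
ppepeeMeMe => ppepeeeeMe   [M → e]
ppepeeeeMe => ppepeeeepee   [M → p e]

S => SMe => SMeMe => SMeMeMe => pSMeMeMe => ppSMeMeMe => ppeMeMeMe => ppepeeMeMe => ppepeeeeMe => ppepeeeepee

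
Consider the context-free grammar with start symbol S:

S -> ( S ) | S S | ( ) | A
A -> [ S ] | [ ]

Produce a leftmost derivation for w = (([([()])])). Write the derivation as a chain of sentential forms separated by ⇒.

S ⇒ (S)   [S -> ( S )]
(S) ⇒ ((S))   [S -> ( S )]
((S)) ⇒ ((A))   [S -> A]
((A)) ⇒ (([S]))   [A -> [ S ]]
(([S])) ⇒ (([(S)]))   [S -> ( S )]
(([(S)])) ⇒ (([(A)]))   [S -> A]
(([(A)])) ⇒ (([([S])]))   [A -> [ S ]]
(([([S])])) ⇒ (([([()])]))   [S -> ( )]

S ⇒ (S) ⇒ ((S)) ⇒ ((A)) ⇒ (([S])) ⇒ (([(S)])) ⇒ (([(A)])) ⇒ (([([S])])) ⇒ (([([()])]))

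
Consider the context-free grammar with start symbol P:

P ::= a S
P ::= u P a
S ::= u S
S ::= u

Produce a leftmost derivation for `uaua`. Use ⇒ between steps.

P ⇒ uPa ⇒ uaSa ⇒ uaua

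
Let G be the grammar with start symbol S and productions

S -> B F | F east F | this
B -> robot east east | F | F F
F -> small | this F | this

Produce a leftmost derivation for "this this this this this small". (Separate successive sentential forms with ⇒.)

S ⇒ B F   [S -> B F]
B F ⇒ F F   [B -> F]
F F ⇒ this F F   [F -> this F]
this F F ⇒ this this F F   [F -> this F]
this this F F ⇒ this this this F F   [F -> this F]
this this this F F ⇒ this this this this F F   [F -> this F]
this this this this F F ⇒ this this this this this F   [F -> this]
this this this this this F ⇒ this this this this this small   [F -> small]

S ⇒ B F ⇒ F F ⇒ this F F ⇒ this this F F ⇒ this this this F F ⇒ this this this this F F ⇒ this this this this this F ⇒ this this this this this small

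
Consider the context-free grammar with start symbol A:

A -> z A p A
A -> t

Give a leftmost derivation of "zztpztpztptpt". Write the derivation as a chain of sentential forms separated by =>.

A => zApA => zzApApA => zztpApA => zztpzApApA => zztpztpApA => zztpztpzApApA => zztpztpztpApA => zztpztpztptpA => zztpztpztptpt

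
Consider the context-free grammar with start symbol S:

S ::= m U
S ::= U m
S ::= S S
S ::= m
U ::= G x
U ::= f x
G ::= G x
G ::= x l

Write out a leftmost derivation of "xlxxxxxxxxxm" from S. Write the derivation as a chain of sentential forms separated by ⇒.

S ⇒ Um ⇒ Gxm ⇒ Gxxm ⇒ Gxxxm ⇒ Gxxxxm ⇒ Gxxxxxm ⇒ Gxxxxxxm ⇒ Gxxxxxxxm ⇒ Gxxxxxxxxm ⇒ Gxxxxxxxxxm ⇒ xlxxxxxxxxxm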